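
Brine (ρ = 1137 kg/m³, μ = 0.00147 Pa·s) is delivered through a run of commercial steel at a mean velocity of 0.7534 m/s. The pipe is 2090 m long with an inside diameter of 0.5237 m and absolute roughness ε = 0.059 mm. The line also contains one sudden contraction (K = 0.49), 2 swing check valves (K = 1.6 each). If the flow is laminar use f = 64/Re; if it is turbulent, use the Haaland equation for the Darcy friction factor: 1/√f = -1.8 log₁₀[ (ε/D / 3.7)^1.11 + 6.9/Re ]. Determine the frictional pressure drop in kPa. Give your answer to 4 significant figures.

ΔP ≈ 20.90 kPa

Reynolds number Re = ρVD/μ = 1137 · 0.7534 · 0.5237 / 0.00147 = 3.052e+05.
Re > 4000 → turbulent. Relative roughness ε/D = 5.9e-05/0.5237 = 0.000113. Haaland: 1/√f = -1.8 log₁₀[(0.000113/3.7)^1.11 + 6.9/3.052e+05] = -1.8 log₁₀[9.7e-06 + 2.26e-05] = 8.083, so f = 0.0153.
Total minor-loss coefficient ΣK = 1·0.49 + 2·1.6 = 3.69.
ΔP = [f·L/D + ΣK]·(ρV²/2) = [0.0153·2090/0.5237 + 3.69]·(1137·0.7534²/2) = [61.08 + 3.69]·322.7 = 2.09e+04 Pa.
ΔP = 2.09e+04 Pa = 20.90 kPa.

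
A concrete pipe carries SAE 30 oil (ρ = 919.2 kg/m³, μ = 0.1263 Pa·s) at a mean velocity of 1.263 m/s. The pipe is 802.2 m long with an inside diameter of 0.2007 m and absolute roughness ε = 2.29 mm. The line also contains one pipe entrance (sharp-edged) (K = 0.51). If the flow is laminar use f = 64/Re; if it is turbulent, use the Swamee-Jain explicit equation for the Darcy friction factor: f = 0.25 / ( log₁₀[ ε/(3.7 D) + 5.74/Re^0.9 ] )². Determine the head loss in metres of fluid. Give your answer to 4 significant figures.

Reynolds number Re = ρVD/μ = 919.2 · 1.263 · 0.2007 / 0.126 = 1845.
Re < 2300 → laminar flow, so f = 64/Re = 64/1845 = 0.03469 (the turbulent correlation is not needed).
Total minor-loss coefficient ΣK = 1·0.51 = 0.51.
ΔP = [f·L/D + ΣK]·(ρV²/2) = [0.03469·802.2/0.2007 + 0.51]·(919.2·1.263²/2) = [138.7 + 0.51]·733.1 = 1.02e+05 Pa.
Head loss h_f = ΔP/(ρg) = 1.02e+05/(919.2·9.81) = 11.32 m.

h_f ≈ 11.32 m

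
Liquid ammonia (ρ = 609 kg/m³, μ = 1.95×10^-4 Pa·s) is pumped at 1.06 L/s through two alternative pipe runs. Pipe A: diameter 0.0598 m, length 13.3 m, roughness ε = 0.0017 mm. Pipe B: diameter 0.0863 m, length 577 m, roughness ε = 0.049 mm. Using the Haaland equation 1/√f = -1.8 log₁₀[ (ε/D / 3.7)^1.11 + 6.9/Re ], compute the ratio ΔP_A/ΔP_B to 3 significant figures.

ΔP_A/ΔP_B ≈ 0.123

Pipe A: V = Q/A = 0.00106/0.002809 = 0.3774 m/s; Re = 7.049e+04; ε/D = 2.84e-05; Haaland → f = 0.01929; ΔP_A = f(L/D)(ρV²/2) = 186.1 Pa.
Pipe B: V = Q/A = 0.00106/0.005849 = 0.1812 m/s; Re = 4.884e+04; ε/D = 0.000568; Haaland → f = 0.02255; ΔP_B = f(L/D)(ρV²/2) = 1508 Pa.
ΔP_A/ΔP_B = 186.1/1508 = 0.123.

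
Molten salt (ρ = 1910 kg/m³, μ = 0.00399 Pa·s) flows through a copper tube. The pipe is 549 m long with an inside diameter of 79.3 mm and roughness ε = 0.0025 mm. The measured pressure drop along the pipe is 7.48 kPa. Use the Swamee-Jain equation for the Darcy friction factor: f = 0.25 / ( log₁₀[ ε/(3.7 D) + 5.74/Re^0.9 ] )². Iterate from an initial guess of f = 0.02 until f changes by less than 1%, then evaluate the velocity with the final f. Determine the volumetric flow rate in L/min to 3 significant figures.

Rearranging Darcy-Weisbach: V = √(2·ΔP·D/(f·L·ρ)). With ε/D = 2.5e-06/0.0793 = 3.15e-05, iterate starting from f = 0.02:
  f = 0.02 → V = √(2·7480·0.0793/(0.02·549·1910)) = 0.2378 m/s; Re = ρVD/μ = 9029; f → 0.03191
  f = 0.03191 → V = 0.1883 m/s; Re = 7147; f → 0.03409
  f = 0.03409 → V = 0.1822 m/s; Re = 6915; f → 0.03442
Converged (Δf/f < 1%). With the final f = 0.03442: V = √(2·7480·0.0793/(0.03442·549·1910)) = 0.1813 m/s.
Q = V·A = 0.1813·(π/4·0.0793²) = 0.0008954 m³/s = 53.7 L/min.

Q ≈ 53.7 L/min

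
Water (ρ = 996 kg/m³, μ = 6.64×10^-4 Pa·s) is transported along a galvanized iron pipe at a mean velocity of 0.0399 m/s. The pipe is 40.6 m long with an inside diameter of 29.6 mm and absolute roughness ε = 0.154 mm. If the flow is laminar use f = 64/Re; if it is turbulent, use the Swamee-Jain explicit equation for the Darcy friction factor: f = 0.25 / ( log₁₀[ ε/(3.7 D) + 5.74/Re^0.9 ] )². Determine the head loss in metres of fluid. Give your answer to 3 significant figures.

Reynolds number Re = ρVD/μ = 996 · 0.0399 · 0.0296 / 0.000664 = 1772.
Re < 2300 → laminar flow, so f = 64/Re = 64/1772 = 0.03613 (the turbulent correlation is not needed).
Darcy-Weisbach: ΔP = f(L/D)(ρV²/2) = 0.03613·(40.6/0.0296)·(996·0.0399²/2) = 0.03613·1372·0.7928 = 39.29 Pa.
Head loss h_f = ΔP/(ρg) = 39.29/(996·9.81) = 0.00402 m.

h_f ≈ 0.00402 m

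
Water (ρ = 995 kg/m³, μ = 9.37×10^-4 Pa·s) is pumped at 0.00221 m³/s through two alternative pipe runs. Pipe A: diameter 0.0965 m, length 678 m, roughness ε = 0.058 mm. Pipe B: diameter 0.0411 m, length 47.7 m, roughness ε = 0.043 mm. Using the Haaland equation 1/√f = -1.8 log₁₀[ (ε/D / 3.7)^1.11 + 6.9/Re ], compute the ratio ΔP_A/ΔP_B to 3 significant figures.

Pipe A: V = Q/A = 0.00221/0.007314 = 0.3022 m/s; Re = 3.096e+04; ε/D = 0.000601; Haaland → f = 0.02456; ΔP_A = f(L/D)(ρV²/2) = 7838 Pa.
Pipe B: V = Q/A = 0.00221/0.001327 = 1.666 m/s; Re = 7.27e+04; ε/D = 0.00105; Haaland → f = 0.02282; ΔP_B = f(L/D)(ρV²/2) = 3.656e+04 Pa.
ΔP_A/ΔP_B = 7838/3.656e+04 = 0.214.

ΔP_A/ΔP_B ≈ 0.214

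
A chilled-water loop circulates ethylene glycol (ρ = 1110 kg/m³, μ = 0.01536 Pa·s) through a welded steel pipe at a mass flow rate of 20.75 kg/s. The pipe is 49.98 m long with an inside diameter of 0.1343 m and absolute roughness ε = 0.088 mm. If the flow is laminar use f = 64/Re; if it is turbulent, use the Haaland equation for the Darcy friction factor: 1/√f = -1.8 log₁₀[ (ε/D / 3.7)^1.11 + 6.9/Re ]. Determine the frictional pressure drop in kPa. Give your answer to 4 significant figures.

ΔP ≈ 10.73 kPa

A = πD²/4 = π(0.1343)²/4 = 0.01417 m²; mean velocity V = ṁ/(ρA) = 20.75/(1110 · 0.01417) = 1.32 m/s.
Reynolds number Re = ρVD/μ = 1110 · 1.32 · 0.1343 / 0.0154 = 1.281e+04.
Re > 4000 → turbulent. Relative roughness ε/D = 8.8e-05/0.1343 = 0.000655. Haaland: 1/√f = -1.8 log₁₀[(0.000655/3.7)^1.11 + 6.9/1.281e+04] = -1.8 log₁₀[6.85e-05 + 0.000539] = 5.79, so f = 0.02983.
Darcy-Weisbach: ΔP = f(L/D)(ρV²/2) = 0.02983·(49.98/0.1343)·(1110·1.32²/2) = 0.02983·372.2·966.5 = 1.073e+04 Pa.
ΔP = 1.073e+04 Pa = 10.73 kPa.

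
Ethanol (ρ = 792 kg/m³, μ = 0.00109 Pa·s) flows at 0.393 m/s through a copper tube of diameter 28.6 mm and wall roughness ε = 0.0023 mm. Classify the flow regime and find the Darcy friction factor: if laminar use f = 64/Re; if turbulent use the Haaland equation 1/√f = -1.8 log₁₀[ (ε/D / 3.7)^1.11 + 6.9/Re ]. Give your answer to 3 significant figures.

Re = ρVD/μ = 792·0.393·0.0286/0.00109 = 8167.
Re > 4000 → turbulent. ε/D = 2.3e-06/0.0286 = 8.04e-05; Haaland: 1/√f = -1.8 log₁₀[6.67e-06 + 0.000845] = 5.526, so f = 0.03275.

f ≈ 0.0328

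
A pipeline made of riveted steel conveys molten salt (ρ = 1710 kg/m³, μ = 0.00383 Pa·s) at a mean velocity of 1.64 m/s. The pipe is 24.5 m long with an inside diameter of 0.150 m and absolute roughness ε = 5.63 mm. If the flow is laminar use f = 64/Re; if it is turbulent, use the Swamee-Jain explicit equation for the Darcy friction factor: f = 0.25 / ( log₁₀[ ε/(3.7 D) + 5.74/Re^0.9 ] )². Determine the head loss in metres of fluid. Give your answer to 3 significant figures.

Reynolds number Re = ρVD/μ = 1710 · 1.64 · 0.15 / 0.00383 = 1.098e+05.
Re > 4000 → turbulent. Relative roughness ε/D = 0.00563/0.15 = 0.0375. Swamee-Jain: f = 0.25/(log₁₀[0.0375/3.7 + 5.74/1.098e+05^0.9])² = 0.25/(log₁₀[0.0101 + 0.000167])² = 0.25/(-1.987)² = 0.06334.
Darcy-Weisbach: ΔP = f(L/D)(ρV²/2) = 0.06334·(24.5/0.15)·(1710·1.64²/2) = 0.06334·163.3·2300 = 2.379e+04 Pa.
Head loss h_f = ΔP/(ρg) = 2.379e+04/(1710·9.81) = 1.42 m.

h_f ≈ 1.42 m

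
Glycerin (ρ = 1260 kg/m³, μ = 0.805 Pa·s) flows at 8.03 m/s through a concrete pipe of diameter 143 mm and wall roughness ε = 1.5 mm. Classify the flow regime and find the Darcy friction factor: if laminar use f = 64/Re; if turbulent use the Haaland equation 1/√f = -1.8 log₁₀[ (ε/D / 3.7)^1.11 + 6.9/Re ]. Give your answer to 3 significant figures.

f ≈ 0.0356

Re = ρVD/μ = 1260·8.03·0.143/0.805 = 1797.
Re < 2300 → laminar, so f = 64/Re = 0.03561 (roughness is irrelevant in laminar flow).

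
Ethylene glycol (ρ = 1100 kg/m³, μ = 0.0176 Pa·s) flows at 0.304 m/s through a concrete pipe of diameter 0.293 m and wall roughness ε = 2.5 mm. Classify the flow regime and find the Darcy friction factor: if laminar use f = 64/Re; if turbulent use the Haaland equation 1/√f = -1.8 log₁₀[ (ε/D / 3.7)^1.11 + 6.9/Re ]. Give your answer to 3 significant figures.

f ≈ 0.0451

Re = ρVD/μ = 1100·0.304·0.293/0.0176 = 5567.
Re > 4000 → turbulent. ε/D = 0.0025/0.293 = 0.00853; Haaland: 1/√f = -1.8 log₁₀[0.00118 + 0.00124] = 4.709, so f = 0.04511.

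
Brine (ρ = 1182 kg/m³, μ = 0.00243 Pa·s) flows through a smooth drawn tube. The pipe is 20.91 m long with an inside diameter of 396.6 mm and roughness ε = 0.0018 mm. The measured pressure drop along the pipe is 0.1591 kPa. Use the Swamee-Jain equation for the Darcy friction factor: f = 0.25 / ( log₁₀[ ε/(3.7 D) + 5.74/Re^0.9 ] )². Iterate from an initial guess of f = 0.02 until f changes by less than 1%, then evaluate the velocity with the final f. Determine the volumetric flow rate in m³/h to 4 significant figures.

Rearranging Darcy-Weisbach: V = √(2·ΔP·D/(f·L·ρ)). With ε/D = 1.8e-06/0.3966 = 4.54e-06, iterate starting from f = 0.02:
  f = 0.02 → V = √(2·159.1·0.3966/(0.02·20.91·1182)) = 0.5053 m/s; Re = ρVD/μ = 9.747e+04; f → 0.01799
  f = 0.01799 → V = 0.5328 m/s; Re = 1.028e+05; f → 0.01779
  f = 0.01779 → V = 0.5358 m/s; Re = 1.034e+05; f → 0.01777
Converged (Δf/f < 1%). With the final f = 0.01777: V = √(2·159.1·0.3966/(0.01777·20.91·1182)) = 0.5361 m/s.
Q = V·A = 0.5361·(π/4·0.3966²) = 0.06622 m³/s = 238.4 m³/h.

Q ≈ 238.4 m³/h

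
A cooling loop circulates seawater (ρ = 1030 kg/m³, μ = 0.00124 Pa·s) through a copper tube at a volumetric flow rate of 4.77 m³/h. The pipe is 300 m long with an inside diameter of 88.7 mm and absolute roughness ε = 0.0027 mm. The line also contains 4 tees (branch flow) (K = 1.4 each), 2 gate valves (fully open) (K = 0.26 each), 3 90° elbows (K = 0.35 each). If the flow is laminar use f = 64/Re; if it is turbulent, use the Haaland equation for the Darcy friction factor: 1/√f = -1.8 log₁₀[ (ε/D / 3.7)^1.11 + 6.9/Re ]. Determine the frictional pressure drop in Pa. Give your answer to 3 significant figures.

ΔP ≈ 2360 Pa

Q = 4.77 m³/h = 4.77/3600 = 0.001325 m³/s.
Cross-sectional area A = πD²/4 = π(0.0887)²/4 = 0.006179 m²; mean velocity V = Q/A = 0.001325/0.006179 = 0.2144 m/s.
Reynolds number Re = ρVD/μ = 1030 · 0.2144 · 0.0887 / 0.00124 = 1.58e+04.
Re > 4000 → turbulent. Relative roughness ε/D = 2.7e-06/0.0887 = 3.04e-05. Haaland: 1/√f = -1.8 log₁₀[(3.04e-05/3.7)^1.11 + 6.9/1.58e+04] = -1.8 log₁₀[2.27e-06 + 0.000437] = 6.044, so f = 0.02738.
Total minor-loss coefficient ΣK = 4·1.4 + 2·0.26 + 3·0.35 = 7.17.
ΔP = [f·L/D + ΣK]·(ρV²/2) = [0.02738·300/0.0887 + 7.17]·(1030·0.2144²/2) = [92.6 + 7.17]·23.68 = 2362 Pa.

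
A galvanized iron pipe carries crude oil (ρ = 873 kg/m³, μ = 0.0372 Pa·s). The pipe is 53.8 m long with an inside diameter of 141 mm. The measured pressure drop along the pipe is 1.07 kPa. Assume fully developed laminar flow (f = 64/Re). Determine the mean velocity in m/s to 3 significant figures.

For laminar flow, f = 64/Re with Re = ρVD/μ, so Darcy-Weisbach reduces to ΔP = 32μLV/D². Solving for V: V = ΔP·D²/(32μL) = 1070·(0.141)²/(32·0.0372·53.8) = 0.3322 m/s.
Check: Re = ρVD/μ = 873·0.3322·0.141/0.0372 = 1099 < 2300, so the laminar assumption holds.

V ≈ 0.332 m/s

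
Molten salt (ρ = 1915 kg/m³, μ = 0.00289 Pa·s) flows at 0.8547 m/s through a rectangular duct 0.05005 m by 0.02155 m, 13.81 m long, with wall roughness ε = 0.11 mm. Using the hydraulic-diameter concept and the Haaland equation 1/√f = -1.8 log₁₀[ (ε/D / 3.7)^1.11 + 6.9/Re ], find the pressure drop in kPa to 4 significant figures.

ΔP ≈ 10.55 kPa

Hydraulic diameter D_h = 4A/P = 4·(0.05005·0.02155)/(2·(0.05005+0.02155)) = 0.004314/0.1432 = 0.03013 m.
Re = ρVD_h/μ = 1915·0.8547·0.03013/0.00289 = 1.706e+04.
ε/D_h = 0.00011/0.03013 = 0.00365; Haaland gives 1/√f = -1.8 log₁₀[0.000461+0.000404] = 5.513, so f = 0.0329.
ΔP = f(L/D_h)(ρV²/2) = 0.0329·13.81/0.03013·699.5 = 1.055e+04 Pa.
ΔP = 10.55 kPa.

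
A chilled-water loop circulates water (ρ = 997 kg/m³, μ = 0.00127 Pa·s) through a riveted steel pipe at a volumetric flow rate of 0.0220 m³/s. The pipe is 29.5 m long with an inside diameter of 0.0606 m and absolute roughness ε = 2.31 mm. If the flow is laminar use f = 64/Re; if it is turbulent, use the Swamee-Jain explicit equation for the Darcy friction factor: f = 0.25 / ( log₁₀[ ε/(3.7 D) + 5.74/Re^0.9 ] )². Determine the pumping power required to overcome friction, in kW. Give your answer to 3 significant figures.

Cross-sectional area A = πD²/4 = π(0.0606)²/4 = 0.002884 m²; mean velocity V = Q/A = 0.022/0.002884 = 7.628 m/s.
Reynolds number Re = ρVD/μ = 997 · 7.628 · 0.0606 / 0.00127 = 3.629e+05.
Re > 4000 → turbulent. Relative roughness ε/D = 0.00231/0.0606 = 0.0381. Swamee-Jain: f = 0.25/(log₁₀[0.0381/3.7 + 5.74/3.629e+05^0.9])² = 0.25/(log₁₀[0.0103 + 5.69e-05])² = 0.25/(-1.985)² = 0.06347.
Darcy-Weisbach: ΔP = f(L/D)(ρV²/2) = 0.06347·(29.5/0.0606)·(997·7.628²/2) = 0.06347·486.8·2.9e+04 = 8.961e+05 Pa.
Pumping power P = QΔP = 0.022·8.961e+05 = 19710 W = 19.7 kW.

P ≈ 19.7 kW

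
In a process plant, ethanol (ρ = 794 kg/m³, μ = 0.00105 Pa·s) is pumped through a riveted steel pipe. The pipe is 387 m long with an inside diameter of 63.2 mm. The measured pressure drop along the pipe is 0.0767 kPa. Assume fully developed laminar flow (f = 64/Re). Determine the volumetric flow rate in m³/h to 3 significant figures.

Q ≈ 0.266 m³/h

For laminar flow, f = 64/Re with Re = ρVD/μ, so Darcy-Weisbach reduces to ΔP = 32μLV/D². Solving for V: V = ΔP·D²/(32μL) = 76.7·(0.0632)²/(32·0.00105·387) = 0.02356 m/s.
Check: Re = ρVD/μ = 794·0.02356·0.0632/0.00105 = 1126 < 2300, so the laminar assumption holds.
Q = V·A = 0.02356·(π/4·0.0632²) = 7.391e-05 m³/s = 0.266 m³/h.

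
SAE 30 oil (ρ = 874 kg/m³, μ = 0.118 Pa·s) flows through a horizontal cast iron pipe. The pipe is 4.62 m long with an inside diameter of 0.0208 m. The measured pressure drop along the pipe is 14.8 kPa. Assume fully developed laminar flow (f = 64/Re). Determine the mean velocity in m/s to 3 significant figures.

For laminar flow, f = 64/Re with Re = ρVD/μ, so Darcy-Weisbach reduces to ΔP = 32μLV/D². Solving for V: V = ΔP·D²/(32μL) = 1.48e+04·(0.0208)²/(32·0.118·4.62) = 0.367 m/s.
Check: Re = ρVD/μ = 874·0.367·0.0208/0.118 = 56.55 < 2300, so the laminar assumption holds.

V ≈ 0.367 m/s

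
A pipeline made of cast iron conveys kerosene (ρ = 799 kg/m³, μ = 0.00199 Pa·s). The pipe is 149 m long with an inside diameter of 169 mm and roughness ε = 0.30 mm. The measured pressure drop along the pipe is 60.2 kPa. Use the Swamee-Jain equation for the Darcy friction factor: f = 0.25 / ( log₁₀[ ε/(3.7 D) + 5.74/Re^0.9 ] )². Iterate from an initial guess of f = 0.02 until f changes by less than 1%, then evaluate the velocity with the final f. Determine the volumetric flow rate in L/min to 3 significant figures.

Rearranging Darcy-Weisbach: V = √(2·ΔP·D/(f·L·ρ)). With ε/D = 0.0003/0.169 = 0.00178, iterate starting from f = 0.02:
  f = 0.02 → V = √(2·6.02e+04·0.169/(0.02·149·799)) = 2.923 m/s; Re = ρVD/μ = 1.984e+05; f → 0.02384
  f = 0.02384 → V = 2.678 m/s; Re = 1.817e+05; f → 0.02393
Converged (Δf/f < 1%). With the final f = 0.02393: V = √(2·6.02e+04·0.169/(0.02393·149·799)) = 2.673 m/s.
Q = V·A = 2.673·(π/4·0.169²) = 0.05995 m³/s = 3600 L/min.

Q ≈ 3600 L/min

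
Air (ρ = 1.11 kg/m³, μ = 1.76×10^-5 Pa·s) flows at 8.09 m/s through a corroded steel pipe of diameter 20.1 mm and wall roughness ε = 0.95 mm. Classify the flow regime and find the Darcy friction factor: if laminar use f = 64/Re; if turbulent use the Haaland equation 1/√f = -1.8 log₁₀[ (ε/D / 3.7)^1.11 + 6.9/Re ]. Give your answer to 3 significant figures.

Re = ρVD/μ = 1.11·8.09·0.0201/1.76e-05 = 1.026e+04.
Re > 4000 → turbulent. ε/D = 0.00095/0.0201 = 0.0473; Haaland: 1/√f = -1.8 log₁₀[0.00791 + 0.000673] = 3.72, so f = 0.07227.

f ≈ 0.0723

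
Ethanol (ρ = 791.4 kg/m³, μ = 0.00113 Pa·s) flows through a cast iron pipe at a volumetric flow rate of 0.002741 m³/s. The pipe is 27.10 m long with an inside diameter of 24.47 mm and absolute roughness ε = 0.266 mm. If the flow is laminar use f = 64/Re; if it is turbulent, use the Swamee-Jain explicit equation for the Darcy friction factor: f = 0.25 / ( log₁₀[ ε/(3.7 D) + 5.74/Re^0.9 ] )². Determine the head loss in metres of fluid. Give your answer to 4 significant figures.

Cross-sectional area A = πD²/4 = π(0.02447)²/4 = 0.0004703 m²; mean velocity V = Q/A = 0.002741/0.0004703 = 5.828 m/s.
Reynolds number Re = ρVD/μ = 791.4 · 5.828 · 0.02447 / 0.00113 = 9.989e+04.
Re > 4000 → turbulent. Relative roughness ε/D = 0.000266/0.02447 = 0.0109. Swamee-Jain: f = 0.25/(log₁₀[0.0109/3.7 + 5.74/9.989e+04^0.9])² = 0.25/(log₁₀[0.00294 + 0.000182])² = 0.25/(-2.506)² = 0.03981.
Darcy-Weisbach: ΔP = f(L/D)(ρV²/2) = 0.03981·(27.1/0.02447)·(791.4·5.828²/2) = 0.03981·1107·1.344e+04 = 5.927e+05 Pa.
Head loss h_f = ΔP/(ρg) = 5.927e+05/(791.4·9.81) = 76.34 m.

h_f ≈ 76.34 m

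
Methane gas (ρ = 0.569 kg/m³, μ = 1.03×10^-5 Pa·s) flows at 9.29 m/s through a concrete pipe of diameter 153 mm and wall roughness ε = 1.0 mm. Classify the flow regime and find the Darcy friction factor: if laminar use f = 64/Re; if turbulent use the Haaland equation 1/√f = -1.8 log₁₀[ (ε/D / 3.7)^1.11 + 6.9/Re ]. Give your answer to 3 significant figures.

Re = ρVD/μ = 0.569·9.29·0.153/1.03e-05 = 7.852e+04.
Re > 4000 → turbulent. ε/D = 0.001/0.153 = 0.00654; Haaland: 1/√f = -1.8 log₁₀[0.00088 + 8.79e-05] = 5.426, so f = 0.03397.

f ≈ 0.0340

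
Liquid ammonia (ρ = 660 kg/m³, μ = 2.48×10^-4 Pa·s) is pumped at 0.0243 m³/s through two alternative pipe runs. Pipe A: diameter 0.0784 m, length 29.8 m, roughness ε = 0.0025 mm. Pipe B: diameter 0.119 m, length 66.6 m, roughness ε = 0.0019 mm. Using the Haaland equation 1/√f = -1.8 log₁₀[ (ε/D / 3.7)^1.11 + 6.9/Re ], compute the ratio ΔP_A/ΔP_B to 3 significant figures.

ΔP_A/ΔP_B ≈ 3.47

Pipe A: V = Q/A = 0.0243/0.004827 = 5.034 m/s; Re = 1.05e+06; ε/D = 3.19e-05; Haaland → f = 0.01211; ΔP_A = f(L/D)(ρV²/2) = 3.85e+04 Pa.
Pipe B: V = Q/A = 0.0243/0.01112 = 2.185 m/s; Re = 6.919e+05; ε/D = 1.6e-05; Haaland → f = 0.01257; ΔP_B = f(L/D)(ρV²/2) = 1.108e+04 Pa.
ΔP_A/ΔP_B = 3.85e+04/1.108e+04 = 3.47.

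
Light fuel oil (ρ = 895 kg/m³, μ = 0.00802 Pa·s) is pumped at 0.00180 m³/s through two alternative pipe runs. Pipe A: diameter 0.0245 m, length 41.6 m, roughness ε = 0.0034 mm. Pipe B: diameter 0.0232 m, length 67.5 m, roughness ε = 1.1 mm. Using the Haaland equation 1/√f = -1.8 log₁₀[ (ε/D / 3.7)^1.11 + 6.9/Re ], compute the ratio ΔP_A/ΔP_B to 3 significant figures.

ΔP_A/ΔP_B ≈ 0.199

Pipe A: V = Q/A = 0.0018/0.0004714 = 3.818 m/s; Re = 1.044e+04; ε/D = 0.000139; Haaland → f = 0.03068; ΔP_A = f(L/D)(ρV²/2) = 3.398e+05 Pa.
Pipe B: V = Q/A = 0.0018/0.0004227 = 4.258 m/s; Re = 1.102e+04; ε/D = 0.0474; Haaland → f = 0.07221; ΔP_B = f(L/D)(ρV²/2) = 1.704e+06 Pa.
ΔP_A/ΔP_B = 3.398e+05/1.704e+06 = 0.199.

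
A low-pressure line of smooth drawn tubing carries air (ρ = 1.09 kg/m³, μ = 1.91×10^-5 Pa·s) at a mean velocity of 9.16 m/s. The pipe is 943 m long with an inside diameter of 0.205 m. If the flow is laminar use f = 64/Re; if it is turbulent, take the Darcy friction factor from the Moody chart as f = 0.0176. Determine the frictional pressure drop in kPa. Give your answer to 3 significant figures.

ΔP ≈ 3.70 kPa

Reynolds number Re = ρVD/μ = 1.09 · 9.16 · 0.205 / 1.91e-05 = 1.072e+05.
Re > 4000 → turbulent; use the Moody-chart value f = 0.0176.
Darcy-Weisbach: ΔP = f(L/D)(ρV²/2) = 0.0176·(943/0.205)·(1.09·9.16²/2) = 0.0176·4600·45.73 = 3702 Pa.
ΔP = 3702 Pa = 3.70 kPa.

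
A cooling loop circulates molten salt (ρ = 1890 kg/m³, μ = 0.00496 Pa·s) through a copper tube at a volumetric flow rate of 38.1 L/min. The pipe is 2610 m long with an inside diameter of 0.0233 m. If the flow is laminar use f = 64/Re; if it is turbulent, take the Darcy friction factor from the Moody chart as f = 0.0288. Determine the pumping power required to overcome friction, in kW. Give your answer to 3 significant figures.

Q = 38.1 L/min = 38.1/60000 = 0.000635 m³/s.
Cross-sectional area A = πD²/4 = π(0.0233)²/4 = 0.0004264 m²; mean velocity V = Q/A = 0.000635/0.0004264 = 1.489 m/s.
Reynolds number Re = ρVD/μ = 1890 · 1.489 · 0.0233 / 0.00496 = 1.322e+04.
Re > 4000 → turbulent; use the Moody-chart value f = 0.0288.
Darcy-Weisbach: ΔP = f(L/D)(ρV²/2) = 0.0288·(2610/0.0233)·(1890·1.489²/2) = 0.0288·1.12e+05·2096 = 6.762e+06 Pa.
Pumping power P = QΔP = 0.000635·6.762e+06 = 4294 W = 4.29 kW.

P ≈ 4.29 kW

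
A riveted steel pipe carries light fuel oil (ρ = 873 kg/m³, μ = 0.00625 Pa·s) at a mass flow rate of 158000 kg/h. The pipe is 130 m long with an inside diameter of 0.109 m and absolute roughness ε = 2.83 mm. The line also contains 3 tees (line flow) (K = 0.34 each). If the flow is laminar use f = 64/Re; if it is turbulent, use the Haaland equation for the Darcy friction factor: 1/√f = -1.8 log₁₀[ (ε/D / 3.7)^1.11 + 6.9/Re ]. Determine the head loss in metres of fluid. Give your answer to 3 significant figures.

ṁ = 158000 kg/h = 158000/3600 = 43.89 kg/s.
A = πD²/4 = π(0.109)²/4 = 0.009331 m²; mean velocity V = ṁ/(ρA) = 43.89/(873 · 0.009331) = 5.388 m/s.
Reynolds number Re = ρVD/μ = 873 · 5.388 · 0.109 / 0.00625 = 8.203e+04.
Re > 4000 → turbulent. Relative roughness ε/D = 0.00283/0.109 = 0.026. Haaland: 1/√f = -1.8 log₁₀[(0.026/3.7)^1.11 + 6.9/8.203e+04] = -1.8 log₁₀[0.00407 + 8.41e-05] = 4.287, so f = 0.0544.
Total minor-loss coefficient ΣK = 3·0.34 = 1.02.
ΔP = [f·L/D + ΣK]·(ρV²/2) = [0.0544·130/0.109 + 1.02]·(873·5.388²/2) = [64.88 + 1.02]·1.267e+04 = 8.35e+05 Pa.
Head loss h_f = ΔP/(ρg) = 8.35e+05/(873·9.81) = 97.5 m.

h_f ≈ 97.5 m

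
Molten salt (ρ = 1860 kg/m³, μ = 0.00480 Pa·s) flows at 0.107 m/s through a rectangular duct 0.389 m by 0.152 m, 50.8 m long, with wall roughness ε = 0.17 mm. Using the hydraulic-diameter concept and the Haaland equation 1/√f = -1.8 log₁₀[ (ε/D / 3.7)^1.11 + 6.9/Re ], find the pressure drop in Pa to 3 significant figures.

ΔP ≈ 80.8 Pa

Hydraulic diameter D_h = 4A/P = 4·(0.389·0.152)/(2·(0.389+0.152)) = 0.2365/1.082 = 0.2186 m.
Re = ρVD_h/μ = 1860·0.107·0.2186/0.0048 = 9063.
ε/D_h = 0.00017/0.2186 = 0.000778; Haaland gives 1/√f = -1.8 log₁₀[8.28e-05+0.000761] = 5.532, so f = 0.03267.
ΔP = f(L/D_h)(ρV²/2) = 0.03267·50.8/0.2186·10.65 = 80.84 Pa.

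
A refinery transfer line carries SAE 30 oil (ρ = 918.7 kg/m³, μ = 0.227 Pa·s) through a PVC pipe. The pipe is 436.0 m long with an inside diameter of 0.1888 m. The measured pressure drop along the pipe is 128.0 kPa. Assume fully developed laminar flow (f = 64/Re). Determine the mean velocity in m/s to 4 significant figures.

For laminar flow, f = 64/Re with Re = ρVD/μ, so Darcy-Weisbach reduces to ΔP = 32μLV/D². Solving for V: V = ΔP·D²/(32μL) = 1.28e+05·(0.1888)²/(32·0.227·436) = 1.441 m/s.
Check: Re = ρVD/μ = 918.7·1.441·0.1888/0.227 = 1101 < 2300, so the laminar assumption holds.

V ≈ 1.441 m/s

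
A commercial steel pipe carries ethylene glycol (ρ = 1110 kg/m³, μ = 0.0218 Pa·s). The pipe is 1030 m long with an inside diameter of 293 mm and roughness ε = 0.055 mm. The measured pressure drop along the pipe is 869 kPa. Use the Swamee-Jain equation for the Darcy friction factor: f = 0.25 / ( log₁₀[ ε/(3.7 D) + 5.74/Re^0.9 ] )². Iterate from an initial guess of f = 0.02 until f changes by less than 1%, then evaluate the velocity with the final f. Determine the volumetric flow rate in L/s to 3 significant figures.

Q ≈ 317 L/s

Rearranging Darcy-Weisbach: V = √(2·ΔP·D/(f·L·ρ)). With ε/D = 5.5e-05/0.293 = 0.000188, iterate starting from f = 0.02:
  f = 0.02 → V = √(2·8.69e+05·0.293/(0.02·1030·1110)) = 4.719 m/s; Re = ρVD/μ = 7.04e+04; f → 0.02014
Converged (Δf/f < 1%). With the final f = 0.02014: V = √(2·8.69e+05·0.293/(0.02014·1030·1110)) = 4.703 m/s.
Q = V·A = 4.703·(π/4·0.293²) = 0.3171 m³/s = 317 L/s.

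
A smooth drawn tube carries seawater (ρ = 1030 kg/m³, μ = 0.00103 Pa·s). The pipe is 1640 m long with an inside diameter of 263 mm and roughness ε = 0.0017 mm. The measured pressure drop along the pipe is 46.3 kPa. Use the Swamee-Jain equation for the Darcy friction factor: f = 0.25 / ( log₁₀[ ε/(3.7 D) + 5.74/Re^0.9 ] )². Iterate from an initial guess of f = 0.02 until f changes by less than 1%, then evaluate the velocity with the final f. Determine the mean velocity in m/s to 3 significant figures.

Rearranging Darcy-Weisbach: V = √(2·ΔP·D/(f·L·ρ)). With ε/D = 1.7e-06/0.263 = 6.46e-06, iterate starting from f = 0.02:
  f = 0.02 → V = √(2·4.63e+04·0.263/(0.02·1640·1030)) = 0.849 m/s; Re = ρVD/μ = 2.233e+05; f → 0.01527
  f = 0.01527 → V = 0.9718 m/s; Re = 2.556e+05; f → 0.01488
  f = 0.01488 → V = 0.9842 m/s; Re = 2.588e+05; f → 0.01485
Converged (Δf/f < 1%). With the final f = 0.01485: V = √(2·4.63e+04·0.263/(0.01485·1640·1030)) = 0.9853 m/s.

V ≈ 0.985 m/s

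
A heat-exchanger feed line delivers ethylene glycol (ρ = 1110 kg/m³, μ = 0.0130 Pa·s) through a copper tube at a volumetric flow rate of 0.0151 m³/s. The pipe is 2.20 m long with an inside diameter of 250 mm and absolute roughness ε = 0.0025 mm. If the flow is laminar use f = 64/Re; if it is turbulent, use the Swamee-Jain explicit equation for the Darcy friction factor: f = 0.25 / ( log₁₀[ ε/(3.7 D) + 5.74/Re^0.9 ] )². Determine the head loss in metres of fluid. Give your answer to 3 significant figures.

h_f ≈ 0.00148 m

Cross-sectional area A = πD²/4 = π(0.25)²/4 = 0.04909 m²; mean velocity V = Q/A = 0.0151/0.04909 = 0.3076 m/s.
Reynolds number Re = ρVD/μ = 1110 · 0.3076 · 0.25 / 0.013 = 6566.
Re > 4000 → turbulent. Relative roughness ε/D = 2.5e-06/0.25 = 1e-05. Swamee-Jain: f = 0.25/(log₁₀[1e-05/3.7 + 5.74/6566^0.9])² = 0.25/(log₁₀[2.7e-06 + 0.00211])² = 0.25/(-2.676)² = 0.03491.
Darcy-Weisbach: ΔP = f(L/D)(ρV²/2) = 0.03491·(2.2/0.25)·(1110·0.3076²/2) = 0.03491·8.8·52.52 = 16.13 Pa.
Head loss h_f = ΔP/(ρg) = 16.13/(1110·9.81) = 0.00148 m.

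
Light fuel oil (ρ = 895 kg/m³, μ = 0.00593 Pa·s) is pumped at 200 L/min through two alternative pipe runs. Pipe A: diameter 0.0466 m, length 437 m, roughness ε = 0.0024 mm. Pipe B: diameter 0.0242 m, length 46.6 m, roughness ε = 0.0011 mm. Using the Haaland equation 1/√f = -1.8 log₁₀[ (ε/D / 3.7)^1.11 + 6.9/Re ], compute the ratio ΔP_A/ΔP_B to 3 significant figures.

Pipe A: V = Q/A = 0.003333/0.001706 = 1.954 m/s; Re = 1.375e+04; ε/D = 5.15e-05; Haaland → f = 0.02841; ΔP_A = f(L/D)(ρV²/2) = 4.555e+05 Pa.
Pipe B: V = Q/A = 0.003333/0.00046 = 7.247 m/s; Re = 2.647e+04; ε/D = 4.55e-05; Haaland → f = 0.02411; ΔP_B = f(L/D)(ρV²/2) = 1.091e+06 Pa.
ΔP_A/ΔP_B = 4.555e+05/1.091e+06 = 0.417.

ΔP_A/ΔP_B ≈ 0.417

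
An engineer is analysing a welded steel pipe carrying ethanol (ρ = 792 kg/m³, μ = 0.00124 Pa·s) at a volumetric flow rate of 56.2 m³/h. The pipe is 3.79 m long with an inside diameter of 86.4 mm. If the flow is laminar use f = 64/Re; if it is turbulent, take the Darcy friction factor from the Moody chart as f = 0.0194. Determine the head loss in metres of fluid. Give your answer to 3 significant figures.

Q = 56.2 m³/h = 56.2/3600 = 0.01561 m³/s.
Cross-sectional area A = πD²/4 = π(0.0864)²/4 = 0.005863 m²; mean velocity V = Q/A = 0.01561/0.005863 = 2.663 m/s.
Reynolds number Re = ρVD/μ = 792 · 2.663 · 0.0864 / 0.00124 = 1.469e+05.
Re > 4000 → turbulent; use the Moody-chart value f = 0.0194.
Darcy-Weisbach: ΔP = f(L/D)(ρV²/2) = 0.0194·(3.79/0.0864)·(792·2.663²/2) = 0.0194·43.87·2808 = 2389 Pa.
Head loss h_f = ΔP/(ρg) = 2389/(792·9.81) = 0.308 m.

h_f ≈ 0.308 m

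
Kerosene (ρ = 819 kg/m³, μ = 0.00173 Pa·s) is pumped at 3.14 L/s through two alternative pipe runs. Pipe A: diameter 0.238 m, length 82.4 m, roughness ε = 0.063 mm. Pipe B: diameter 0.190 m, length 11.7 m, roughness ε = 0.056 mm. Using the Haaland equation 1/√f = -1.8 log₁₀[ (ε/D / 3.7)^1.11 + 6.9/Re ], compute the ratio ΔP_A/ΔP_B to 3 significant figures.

Pipe A: V = Q/A = 0.00314/0.04449 = 0.07058 m/s; Re = 7952; ε/D = 0.000265; Haaland → f = 0.03319; ΔP_A = f(L/D)(ρV²/2) = 23.44 Pa.
Pipe B: V = Q/A = 0.00314/0.02835 = 0.1107 m/s; Re = 9961; ε/D = 0.000295; Haaland → f = 0.03126; ΔP_B = f(L/D)(ρV²/2) = 9.668 Pa.
ΔP_A/ΔP_B = 23.44/9.668 = 2.42.

ΔP_A/ΔP_B ≈ 2.42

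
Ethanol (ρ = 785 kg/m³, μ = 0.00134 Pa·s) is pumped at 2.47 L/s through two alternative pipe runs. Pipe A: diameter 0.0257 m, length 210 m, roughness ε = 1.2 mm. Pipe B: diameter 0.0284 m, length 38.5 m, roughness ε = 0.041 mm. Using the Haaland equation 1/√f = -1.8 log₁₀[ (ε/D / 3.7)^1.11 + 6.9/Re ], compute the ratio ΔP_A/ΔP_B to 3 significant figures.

ΔP_A/ΔP_B ≈ 25.9

Pipe A: V = Q/A = 0.00247/0.0005187 = 4.761 m/s; Re = 7.169e+04; ε/D = 0.0467; Haaland → f = 0.06982; ΔP_A = f(L/D)(ρV²/2) = 5.077e+06 Pa.
Pipe B: V = Q/A = 0.00247/0.0006335 = 3.899 m/s; Re = 6.487e+04; ε/D = 0.00144; Haaland → f = 0.02426; ΔP_B = f(L/D)(ρV²/2) = 1.962e+05 Pa.
ΔP_A/ΔP_B = 5.077e+06/1.962e+05 = 25.9.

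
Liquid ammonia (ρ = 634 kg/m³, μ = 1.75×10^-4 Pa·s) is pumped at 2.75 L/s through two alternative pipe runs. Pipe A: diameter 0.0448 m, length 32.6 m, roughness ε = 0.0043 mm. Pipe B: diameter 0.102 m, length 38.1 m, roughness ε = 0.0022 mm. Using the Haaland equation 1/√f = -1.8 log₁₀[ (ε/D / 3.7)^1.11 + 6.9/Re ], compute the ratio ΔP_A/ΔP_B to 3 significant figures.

Pipe A: V = Q/A = 0.00275/0.001576 = 1.745 m/s; Re = 2.831e+05; ε/D = 9.6e-05; Haaland → f = 0.01532; ΔP_A = f(L/D)(ρV²/2) = 1.076e+04 Pa.
Pipe B: V = Q/A = 0.00275/0.008171 = 0.3365 m/s; Re = 1.244e+05; ε/D = 2.16e-05; Haaland → f = 0.01714; ΔP_B = f(L/D)(ρV²/2) = 229.8 Pa.
ΔP_A/ΔP_B = 1.076e+04/229.8 = 46.8.

ΔP_A/ΔP_B ≈ 46.8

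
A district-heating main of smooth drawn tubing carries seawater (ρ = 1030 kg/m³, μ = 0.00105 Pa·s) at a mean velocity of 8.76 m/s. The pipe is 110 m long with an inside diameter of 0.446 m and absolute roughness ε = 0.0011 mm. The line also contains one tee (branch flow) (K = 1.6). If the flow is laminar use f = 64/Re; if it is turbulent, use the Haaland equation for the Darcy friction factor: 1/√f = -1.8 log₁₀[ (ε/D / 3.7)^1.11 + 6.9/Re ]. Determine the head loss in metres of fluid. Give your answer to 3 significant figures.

h_f ≈ 15.4 m

Reynolds number Re = ρVD/μ = 1030 · 8.76 · 0.446 / 0.00105 = 3.833e+06.
Re > 4000 → turbulent. Relative roughness ε/D = 1.1e-06/0.446 = 2.47e-06. Haaland: 1/√f = -1.8 log₁₀[(2.47e-06/3.7)^1.11 + 6.9/3.833e+06] = -1.8 log₁₀[1.39e-07 + 1.8e-06] = 10.28, so f = 0.009459.
Total minor-loss coefficient ΣK = 1·1.6 = 1.6.
ΔP = [f·L/D + ΣK]·(ρV²/2) = [0.009459·110/0.446 + 1.6]·(1030·8.76²/2) = [2.333 + 1.6]·3.952e+04 = 1.554e+05 Pa.
Head loss h_f = ΔP/(ρg) = 1.554e+05/(1030·9.81) = 15.4 m.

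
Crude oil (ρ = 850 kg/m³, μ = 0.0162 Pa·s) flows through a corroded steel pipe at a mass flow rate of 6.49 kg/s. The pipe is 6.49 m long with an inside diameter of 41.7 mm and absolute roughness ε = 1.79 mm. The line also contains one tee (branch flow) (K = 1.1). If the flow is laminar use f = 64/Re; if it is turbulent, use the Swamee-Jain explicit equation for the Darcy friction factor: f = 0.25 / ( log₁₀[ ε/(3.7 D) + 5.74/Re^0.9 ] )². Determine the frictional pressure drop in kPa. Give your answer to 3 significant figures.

A = πD²/4 = π(0.0417)²/4 = 0.001366 m²; mean velocity V = ṁ/(ρA) = 6.49/(850 · 0.001366) = 5.591 m/s.
Reynolds number Re = ρVD/μ = 850 · 5.591 · 0.0417 / 0.0162 = 1.223e+04.
Re > 4000 → turbulent. Relative roughness ε/D = 0.00179/0.0417 = 0.0429. Swamee-Jain: f = 0.25/(log₁₀[0.0429/3.7 + 5.74/1.223e+04^0.9])² = 0.25/(log₁₀[0.0116 + 0.0012])² = 0.25/(-1.893)² = 0.06979.
Total minor-loss coefficient ΣK = 1·1.1 = 1.1.
ΔP = [f·L/D + ΣK]·(ρV²/2) = [0.06979·6.49/0.0417 + 1.1]·(850·5.591²/2) = [10.86 + 1.1]·1.328e+04 = 1.589e+05 Pa.
ΔP = 1.589e+05 Pa = 159 kPa.

ΔP ≈ 159 kPa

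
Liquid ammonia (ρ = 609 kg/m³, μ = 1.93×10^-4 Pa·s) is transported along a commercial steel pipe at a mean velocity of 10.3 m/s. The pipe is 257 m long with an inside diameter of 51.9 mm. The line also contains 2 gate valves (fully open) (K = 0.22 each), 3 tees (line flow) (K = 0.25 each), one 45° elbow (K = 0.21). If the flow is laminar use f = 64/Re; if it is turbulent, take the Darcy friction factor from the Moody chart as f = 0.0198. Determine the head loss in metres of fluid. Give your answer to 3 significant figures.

Reynolds number Re = ρVD/μ = 609 · 10.3 · 0.0519 / 0.000193 = 1.687e+06.
Re > 4000 → turbulent; use the Moody-chart value f = 0.0198.
Total minor-loss coefficient ΣK = 2·0.22 + 3·0.25 + 1·0.21 = 1.4.
ΔP = [f·L/D + ΣK]·(ρV²/2) = [0.0198·257/0.0519 + 1.4]·(609·10.3²/2) = [98.05 + 1.4]·3.23e+04 = 3.213e+06 Pa.
Head loss h_f = ΔP/(ρg) = 3.213e+06/(609·9.81) = 538 m.

h_f ≈ 538 m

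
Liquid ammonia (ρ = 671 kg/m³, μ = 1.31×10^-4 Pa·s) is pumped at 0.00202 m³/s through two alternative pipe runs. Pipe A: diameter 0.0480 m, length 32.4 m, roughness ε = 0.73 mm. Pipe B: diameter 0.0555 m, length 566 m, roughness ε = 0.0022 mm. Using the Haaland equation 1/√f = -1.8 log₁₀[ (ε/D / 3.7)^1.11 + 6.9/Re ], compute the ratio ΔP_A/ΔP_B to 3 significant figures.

Pipe A: V = Q/A = 0.00202/0.00181 = 1.116 m/s; Re = 2.745e+05; ε/D = 0.0152; Haaland → f = 0.04416; ΔP_A = f(L/D)(ρV²/2) = 1.246e+04 Pa.
Pipe B: V = Q/A = 0.00202/0.002419 = 0.835 m/s; Re = 2.374e+05; ε/D = 3.96e-05; Haaland → f = 0.01529; ΔP_B = f(L/D)(ρV²/2) = 3.647e+04 Pa.
ΔP_A/ΔP_B = 1.246e+04/3.647e+04 = 0.342.

ΔP_A/ΔP_B ≈ 0.342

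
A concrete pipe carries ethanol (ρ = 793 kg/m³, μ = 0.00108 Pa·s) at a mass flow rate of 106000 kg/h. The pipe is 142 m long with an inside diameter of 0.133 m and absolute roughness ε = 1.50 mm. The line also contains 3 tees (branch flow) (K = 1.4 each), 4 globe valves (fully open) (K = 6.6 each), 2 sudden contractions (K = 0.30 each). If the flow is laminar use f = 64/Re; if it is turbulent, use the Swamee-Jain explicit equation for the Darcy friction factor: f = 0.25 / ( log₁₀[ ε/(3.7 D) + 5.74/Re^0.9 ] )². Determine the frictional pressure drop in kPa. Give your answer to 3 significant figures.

ṁ = 106000 kg/h = 106000/3600 = 29.44 kg/s.
A = πD²/4 = π(0.133)²/4 = 0.01389 m²; mean velocity V = ṁ/(ρA) = 29.44/(793 · 0.01389) = 2.673 m/s.
Reynolds number Re = ρVD/μ = 793 · 2.673 · 0.133 / 0.00108 = 2.61e+05.
Re > 4000 → turbulent. Relative roughness ε/D = 0.0015/0.133 = 0.0113. Swamee-Jain: f = 0.25/(log₁₀[0.0113/3.7 + 5.74/2.61e+05^0.9])² = 0.25/(log₁₀[0.00305 + 7.65e-05])² = 0.25/(-2.505)² = 0.03983.
Total minor-loss coefficient ΣK = 3·1.4 + 4·6.6 + 2·0.3 = 31.2.
ΔP = [f·L/D + ΣK]·(ρV²/2) = [0.03983·142/0.133 + 31.2]·(793·2.673²/2) = [42.53 + 31.2]·2832 = 2.088e+05 Pa.
ΔP = 2.088e+05 Pa = 209 kPa.

ΔP ≈ 209 kPa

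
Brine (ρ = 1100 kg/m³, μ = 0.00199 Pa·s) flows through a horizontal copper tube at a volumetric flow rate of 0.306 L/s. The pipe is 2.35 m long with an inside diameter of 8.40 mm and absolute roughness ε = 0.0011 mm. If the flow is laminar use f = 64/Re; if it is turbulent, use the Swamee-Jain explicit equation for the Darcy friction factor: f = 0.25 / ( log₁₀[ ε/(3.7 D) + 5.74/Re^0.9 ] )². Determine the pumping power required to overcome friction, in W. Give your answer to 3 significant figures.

Q = 0.306 L/s = 0.306/1000 = 0.000306 m³/s.
Cross-sectional area A = πD²/4 = π(0.0084)²/4 = 5.542e-05 m²; mean velocity V = Q/A = 0.000306/5.542e-05 = 5.522 m/s.
Reynolds number Re = ρVD/μ = 1100 · 5.522 · 0.0084 / 0.00199 = 2.564e+04.
Re > 4000 → turbulent. Relative roughness ε/D = 1.1e-06/0.0084 = 0.000131. Swamee-Jain: f = 0.25/(log₁₀[0.000131/3.7 + 5.74/2.564e+04^0.9])² = 0.25/(log₁₀[3.54e-05 + 0.000618])² = 0.25/(-3.185)² = 0.02465.
Darcy-Weisbach: ΔP = f(L/D)(ρV²/2) = 0.02465·(2.35/0.0084)·(1100·5.522²/2) = 0.02465·279.8·1.677e+04 = 1.156e+05 Pa.
Pumping power P = QΔP = 0.000306·1.156e+05 = 35.38 W = 35.4 W.

P ≈ 35.4 W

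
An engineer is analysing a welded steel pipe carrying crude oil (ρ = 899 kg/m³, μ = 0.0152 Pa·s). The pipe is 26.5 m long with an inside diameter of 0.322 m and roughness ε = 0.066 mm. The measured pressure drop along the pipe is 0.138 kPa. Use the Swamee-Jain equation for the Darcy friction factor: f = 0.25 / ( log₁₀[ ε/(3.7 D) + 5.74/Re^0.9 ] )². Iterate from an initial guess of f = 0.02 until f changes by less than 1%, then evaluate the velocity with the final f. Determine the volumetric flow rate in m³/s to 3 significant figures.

Rearranging Darcy-Weisbach: V = √(2·ΔP·D/(f·L·ρ)). With ε/D = 6.6e-05/0.322 = 0.000205, iterate starting from f = 0.02:
  f = 0.02 → V = √(2·138·0.322/(0.02·26.5·899)) = 0.4319 m/s; Re = ρVD/μ = 8225; f → 0.03304
  f = 0.03304 → V = 0.336 m/s; Re = 6400; f → 0.03545
  f = 0.03545 → V = 0.3244 m/s; Re = 6178; f → 0.03581
  f = 0.03581 → V = 0.3228 m/s; Re = 6147; f → 0.03586
Converged (Δf/f < 1%). With the final f = 0.03586: V = √(2·138·0.322/(0.03586·26.5·899)) = 0.3225 m/s.
Q = V·A = 0.3225·(π/4·0.322²) = 0.02626 m³/s = 0.0263 m³/s.

Q ≈ 0.0263 m³/s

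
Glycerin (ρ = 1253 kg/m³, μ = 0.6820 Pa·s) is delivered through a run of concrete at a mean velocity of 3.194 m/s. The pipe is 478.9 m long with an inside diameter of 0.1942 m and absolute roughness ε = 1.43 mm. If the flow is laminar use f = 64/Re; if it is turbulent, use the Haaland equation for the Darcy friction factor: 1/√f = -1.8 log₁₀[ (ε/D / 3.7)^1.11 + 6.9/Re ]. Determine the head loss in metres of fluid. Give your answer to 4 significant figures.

Reynolds number Re = ρVD/μ = 1253 · 3.194 · 0.1942 / 0.682 = 1140.
Re < 2300 → laminar flow, so f = 64/Re = 64/1140 = 0.05616 (the turbulent correlation is not needed).
Darcy-Weisbach: ΔP = f(L/D)(ρV²/2) = 0.05616·(478.9/0.1942)·(1253·3.194²/2) = 0.05616·2466·6391 = 8.851e+05 Pa.
Head loss h_f = ΔP/(ρg) = 8.851e+05/(1253·9.81) = 72.01 m.

h_f ≈ 72.01 m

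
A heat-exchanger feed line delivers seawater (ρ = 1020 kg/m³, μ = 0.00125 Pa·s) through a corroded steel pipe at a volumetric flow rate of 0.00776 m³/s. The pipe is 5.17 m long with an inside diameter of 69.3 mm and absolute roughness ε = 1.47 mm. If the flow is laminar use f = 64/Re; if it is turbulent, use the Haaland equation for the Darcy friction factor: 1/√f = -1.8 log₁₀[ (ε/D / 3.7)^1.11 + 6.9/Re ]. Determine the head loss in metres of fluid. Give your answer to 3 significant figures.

Cross-sectional area A = πD²/4 = π(0.0693)²/4 = 0.003772 m²; mean velocity V = Q/A = 0.00776/0.003772 = 2.057 m/s.
Reynolds number Re = ρVD/μ = 1020 · 2.057 · 0.0693 / 0.00125 = 1.163e+05.
Re > 4000 → turbulent. Relative roughness ε/D = 0.00147/0.0693 = 0.0212. Haaland: 1/√f = -1.8 log₁₀[(0.0212/3.7)^1.11 + 6.9/1.163e+05] = -1.8 log₁₀[0.00325 + 5.93e-05] = 4.465, so f = 0.05017.
Darcy-Weisbach: ΔP = f(L/D)(ρV²/2) = 0.05017·(5.17/0.0693)·(1020·2.057²/2) = 0.05017·74.6·2159 = 8079 Pa.
Head loss h_f = ΔP/(ρg) = 8079/(1020·9.81) = 0.807 m.

h_f ≈ 0.807 m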